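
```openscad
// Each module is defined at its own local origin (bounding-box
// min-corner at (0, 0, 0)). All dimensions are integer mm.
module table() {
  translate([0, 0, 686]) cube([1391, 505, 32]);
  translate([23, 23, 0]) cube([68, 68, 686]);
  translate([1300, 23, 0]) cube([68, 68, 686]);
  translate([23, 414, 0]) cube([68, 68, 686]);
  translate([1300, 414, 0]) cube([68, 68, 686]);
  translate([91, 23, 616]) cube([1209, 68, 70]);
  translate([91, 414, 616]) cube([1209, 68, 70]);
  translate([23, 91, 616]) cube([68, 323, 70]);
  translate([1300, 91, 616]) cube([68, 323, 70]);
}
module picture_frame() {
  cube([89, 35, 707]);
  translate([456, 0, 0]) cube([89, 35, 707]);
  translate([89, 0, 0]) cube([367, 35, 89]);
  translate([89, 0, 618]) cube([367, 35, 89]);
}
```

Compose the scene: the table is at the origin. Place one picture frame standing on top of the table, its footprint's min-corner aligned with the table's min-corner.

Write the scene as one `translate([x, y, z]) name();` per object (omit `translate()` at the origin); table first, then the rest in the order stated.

table();
translate([0, 0, 718]) picture_frame();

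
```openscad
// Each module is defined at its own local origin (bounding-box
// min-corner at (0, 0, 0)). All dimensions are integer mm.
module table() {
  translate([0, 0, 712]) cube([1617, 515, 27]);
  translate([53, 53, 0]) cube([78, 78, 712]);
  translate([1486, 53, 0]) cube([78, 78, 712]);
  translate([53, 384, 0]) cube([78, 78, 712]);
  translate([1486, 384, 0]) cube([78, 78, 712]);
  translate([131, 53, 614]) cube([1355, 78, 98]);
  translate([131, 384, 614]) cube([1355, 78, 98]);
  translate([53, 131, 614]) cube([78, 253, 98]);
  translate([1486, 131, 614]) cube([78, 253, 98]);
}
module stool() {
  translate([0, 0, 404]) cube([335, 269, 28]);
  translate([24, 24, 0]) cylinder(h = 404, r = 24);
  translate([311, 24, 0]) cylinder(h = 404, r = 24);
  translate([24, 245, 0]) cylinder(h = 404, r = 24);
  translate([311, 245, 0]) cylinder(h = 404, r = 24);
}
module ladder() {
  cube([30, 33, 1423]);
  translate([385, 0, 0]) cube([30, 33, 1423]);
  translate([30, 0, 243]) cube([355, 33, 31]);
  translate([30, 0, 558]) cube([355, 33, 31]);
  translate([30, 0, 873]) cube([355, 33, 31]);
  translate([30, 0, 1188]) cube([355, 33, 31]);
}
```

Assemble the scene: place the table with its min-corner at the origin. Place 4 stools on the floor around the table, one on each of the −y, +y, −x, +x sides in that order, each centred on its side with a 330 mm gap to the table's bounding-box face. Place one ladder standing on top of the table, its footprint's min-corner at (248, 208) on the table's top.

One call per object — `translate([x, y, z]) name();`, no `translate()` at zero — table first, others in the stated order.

table();
translate([641, -599, 0]) stool();
translate([641, 845, 0]) stool();
translate([-665, 123, 0]) stool();
translate([1947, 123, 0]) stool();
translate([248, 208, 739]) ladder();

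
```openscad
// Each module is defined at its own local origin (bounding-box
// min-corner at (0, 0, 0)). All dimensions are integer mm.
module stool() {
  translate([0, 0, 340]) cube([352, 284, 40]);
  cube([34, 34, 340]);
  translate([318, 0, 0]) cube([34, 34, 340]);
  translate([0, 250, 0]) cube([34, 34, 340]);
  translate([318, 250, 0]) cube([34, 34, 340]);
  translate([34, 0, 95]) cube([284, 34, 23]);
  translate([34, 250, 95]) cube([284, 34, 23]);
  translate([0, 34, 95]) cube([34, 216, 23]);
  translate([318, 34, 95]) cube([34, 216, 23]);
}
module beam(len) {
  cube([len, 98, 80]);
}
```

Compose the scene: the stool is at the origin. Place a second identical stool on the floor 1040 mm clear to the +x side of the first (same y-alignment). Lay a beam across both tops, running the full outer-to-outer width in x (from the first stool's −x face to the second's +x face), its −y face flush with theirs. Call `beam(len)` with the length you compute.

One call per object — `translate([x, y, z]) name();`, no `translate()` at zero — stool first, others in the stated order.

stool();
translate([1392, 0, 0]) stool();
translate([0, 0, 380]) beam(1744);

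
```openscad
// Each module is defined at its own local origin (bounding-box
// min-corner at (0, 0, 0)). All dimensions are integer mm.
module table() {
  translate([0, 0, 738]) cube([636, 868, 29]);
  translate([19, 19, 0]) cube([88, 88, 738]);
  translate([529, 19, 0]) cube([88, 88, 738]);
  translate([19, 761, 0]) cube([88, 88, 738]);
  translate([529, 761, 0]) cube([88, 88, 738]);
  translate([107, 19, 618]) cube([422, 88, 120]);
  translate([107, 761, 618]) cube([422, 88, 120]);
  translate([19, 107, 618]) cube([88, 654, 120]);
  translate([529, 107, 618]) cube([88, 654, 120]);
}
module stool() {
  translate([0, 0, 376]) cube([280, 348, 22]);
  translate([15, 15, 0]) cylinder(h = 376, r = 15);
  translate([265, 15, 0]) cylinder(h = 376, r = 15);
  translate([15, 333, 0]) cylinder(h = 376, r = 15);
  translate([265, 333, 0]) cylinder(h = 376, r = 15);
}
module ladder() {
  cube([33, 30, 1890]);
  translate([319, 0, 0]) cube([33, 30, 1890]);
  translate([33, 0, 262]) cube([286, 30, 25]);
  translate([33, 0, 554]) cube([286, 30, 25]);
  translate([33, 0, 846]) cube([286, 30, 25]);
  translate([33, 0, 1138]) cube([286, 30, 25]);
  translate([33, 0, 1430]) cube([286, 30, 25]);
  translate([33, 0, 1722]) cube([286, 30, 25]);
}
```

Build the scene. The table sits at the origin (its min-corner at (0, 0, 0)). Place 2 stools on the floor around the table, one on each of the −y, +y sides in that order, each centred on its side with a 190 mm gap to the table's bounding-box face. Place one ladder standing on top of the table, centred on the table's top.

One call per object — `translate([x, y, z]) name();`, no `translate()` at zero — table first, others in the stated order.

table();
translate([178, -538, 0]) stool();
translate([178, 1058, 0]) stool();
translate([142, 419, 767]) ladder();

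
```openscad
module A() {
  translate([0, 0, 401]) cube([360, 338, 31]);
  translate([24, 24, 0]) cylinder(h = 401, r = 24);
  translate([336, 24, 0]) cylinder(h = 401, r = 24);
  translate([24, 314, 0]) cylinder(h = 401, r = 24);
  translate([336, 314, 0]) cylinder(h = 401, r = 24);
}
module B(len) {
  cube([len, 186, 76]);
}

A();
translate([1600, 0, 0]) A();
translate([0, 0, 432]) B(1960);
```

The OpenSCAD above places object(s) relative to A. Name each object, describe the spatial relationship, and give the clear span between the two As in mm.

Second stool starts at x = 1600; first ends at x = 360; clear span = 1600 − 360 = 1240 mm.

A is a stool. B is a beam. A beam spans the tops of two stools. The clear span between the two stools is 1240 mm.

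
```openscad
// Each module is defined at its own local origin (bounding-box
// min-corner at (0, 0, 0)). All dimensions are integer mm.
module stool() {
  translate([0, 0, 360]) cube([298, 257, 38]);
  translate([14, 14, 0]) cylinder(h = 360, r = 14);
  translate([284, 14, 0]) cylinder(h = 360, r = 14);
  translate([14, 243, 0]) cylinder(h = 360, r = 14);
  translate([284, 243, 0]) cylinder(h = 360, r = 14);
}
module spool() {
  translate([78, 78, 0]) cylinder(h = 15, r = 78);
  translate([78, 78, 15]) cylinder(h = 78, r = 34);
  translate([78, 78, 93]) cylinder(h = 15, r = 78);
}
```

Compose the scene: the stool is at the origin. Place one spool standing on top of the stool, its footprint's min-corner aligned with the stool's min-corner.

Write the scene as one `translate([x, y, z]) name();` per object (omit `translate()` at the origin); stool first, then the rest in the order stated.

stool();
translate([0, 0, 398]) spool();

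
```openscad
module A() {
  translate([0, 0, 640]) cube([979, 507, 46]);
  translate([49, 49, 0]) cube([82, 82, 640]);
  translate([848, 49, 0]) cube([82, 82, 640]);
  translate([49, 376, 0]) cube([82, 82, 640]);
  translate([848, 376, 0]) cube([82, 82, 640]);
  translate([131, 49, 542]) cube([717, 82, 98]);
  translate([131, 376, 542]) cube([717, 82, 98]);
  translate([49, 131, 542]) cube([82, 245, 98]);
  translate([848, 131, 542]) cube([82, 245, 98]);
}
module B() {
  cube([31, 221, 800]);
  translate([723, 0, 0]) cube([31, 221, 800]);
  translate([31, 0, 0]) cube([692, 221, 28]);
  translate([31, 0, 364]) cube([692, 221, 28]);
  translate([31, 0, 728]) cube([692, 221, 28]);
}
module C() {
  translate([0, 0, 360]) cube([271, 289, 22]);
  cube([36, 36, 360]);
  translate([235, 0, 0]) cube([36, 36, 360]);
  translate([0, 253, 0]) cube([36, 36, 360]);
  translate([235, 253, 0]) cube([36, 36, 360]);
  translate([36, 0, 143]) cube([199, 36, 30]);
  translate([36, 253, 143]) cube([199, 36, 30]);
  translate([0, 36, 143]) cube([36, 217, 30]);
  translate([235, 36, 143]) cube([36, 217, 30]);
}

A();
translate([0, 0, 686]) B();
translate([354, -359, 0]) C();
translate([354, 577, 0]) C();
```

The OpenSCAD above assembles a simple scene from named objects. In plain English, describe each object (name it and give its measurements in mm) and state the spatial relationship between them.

A is a table with a 979×507 mm rectangular top, 46 mm thick, top surface at z = 686 mm, supported by four 82×82 mm square legs, each inset 49 mm from the nearest pair of top edges, running from the floor. Four apron rails, 82 mm thick and 98 mm tall, run between adjacent legs with their top edges flush with the underside of the top and their outer faces flush with the legs' outer faces.

B is a bookshelf 754 mm wide overall, 221 mm deep and 800 mm tall. The two sides are 31 mm thick vertical panels. 3 horizontal shelves of 28 mm thickness span between the inner faces of the sides; the lowest shelf sits on the floor and shelves are stacked with a clear vertical gap of 336 mm between each pair.

C is a simple wooden stool: a rectangular seat 271 mm (x) by 289 mm (y), 22 mm thick, top face at z = 382 mm, on four square legs, each 36×36 mm in cross-section. The legs rest on z = 0, each flush with a corner of the seat. Four stretchers, 36 mm wide and 30 mm tall, connect adjacent legs with their undersides at z = 143 mm, each running between the inner faces of the legs it joins and aligned with the legs' outer faces on the other axis.

The bookshelf is on top of the table. Two stools sit around the table at the −y, +y sides.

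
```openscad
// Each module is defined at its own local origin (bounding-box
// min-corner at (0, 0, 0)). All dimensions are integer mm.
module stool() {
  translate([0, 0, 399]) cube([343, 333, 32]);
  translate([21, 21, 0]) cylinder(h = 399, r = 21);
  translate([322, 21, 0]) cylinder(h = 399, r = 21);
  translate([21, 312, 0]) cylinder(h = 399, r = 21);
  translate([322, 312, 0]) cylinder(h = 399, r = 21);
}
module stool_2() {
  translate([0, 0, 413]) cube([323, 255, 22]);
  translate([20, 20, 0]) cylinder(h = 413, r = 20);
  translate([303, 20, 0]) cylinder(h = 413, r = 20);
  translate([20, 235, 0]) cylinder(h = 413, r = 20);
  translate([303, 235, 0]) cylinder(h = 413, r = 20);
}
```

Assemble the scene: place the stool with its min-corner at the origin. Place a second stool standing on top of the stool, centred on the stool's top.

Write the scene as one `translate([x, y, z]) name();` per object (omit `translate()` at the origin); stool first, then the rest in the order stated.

stool();
translate([10, 39, 431]) stool_2();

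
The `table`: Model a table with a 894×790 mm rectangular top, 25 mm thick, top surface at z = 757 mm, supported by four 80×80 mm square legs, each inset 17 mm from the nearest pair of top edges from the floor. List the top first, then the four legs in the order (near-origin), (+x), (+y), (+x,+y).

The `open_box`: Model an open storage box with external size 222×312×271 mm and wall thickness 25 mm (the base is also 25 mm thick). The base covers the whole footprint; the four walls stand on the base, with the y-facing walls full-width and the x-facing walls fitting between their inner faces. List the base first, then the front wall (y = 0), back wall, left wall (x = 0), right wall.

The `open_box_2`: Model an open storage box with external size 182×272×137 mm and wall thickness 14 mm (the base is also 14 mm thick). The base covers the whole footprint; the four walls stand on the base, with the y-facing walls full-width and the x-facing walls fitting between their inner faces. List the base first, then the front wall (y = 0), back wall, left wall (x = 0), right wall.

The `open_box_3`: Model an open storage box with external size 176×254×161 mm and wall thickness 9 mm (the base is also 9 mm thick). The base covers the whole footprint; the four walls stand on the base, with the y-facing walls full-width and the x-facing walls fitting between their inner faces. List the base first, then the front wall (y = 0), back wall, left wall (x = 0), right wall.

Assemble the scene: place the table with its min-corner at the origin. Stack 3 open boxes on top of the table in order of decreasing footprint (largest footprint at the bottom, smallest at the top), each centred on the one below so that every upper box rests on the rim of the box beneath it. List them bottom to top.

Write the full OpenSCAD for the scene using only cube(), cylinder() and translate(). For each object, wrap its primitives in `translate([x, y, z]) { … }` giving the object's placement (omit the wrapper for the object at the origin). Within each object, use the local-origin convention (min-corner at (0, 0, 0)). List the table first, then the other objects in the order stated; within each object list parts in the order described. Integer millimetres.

translate([0, 0, 732]) cube([894, 790, 25]);
translate([17, 17, 0]) cube([80, 80, 732]);
translate([797, 17, 0]) cube([80, 80, 732]);
translate([17, 693, 0]) cube([80, 80, 732]);
translate([797, 693, 0]) cube([80, 80, 732]);
translate([336, 239, 757]) {
  cube([222, 312, 25]);
  translate([0, 0, 25]) cube([222, 25, 246]);
  translate([0, 287, 25]) cube([222, 25, 246]);
  translate([0, 25, 25]) cube([25, 262, 246]);
  translate([197, 25, 25]) cube([25, 262, 246]);
}
translate([356, 259, 1028]) {
  cube([182, 272, 14]);
  translate([0, 0, 14]) cube([182, 14, 123]);
  translate([0, 258, 14]) cube([182, 14, 123]);
  translate([0, 14, 14]) cube([14, 244, 123]);
  translate([168, 14, 14]) cube([14, 244, 123]);
}
translate([359, 268, 1165]) {
  cube([176, 254, 9]);
  translate([0, 0, 9]) cube([176, 9, 152]);
  translate([0, 245, 9]) cube([176, 9, 152]);
  translate([0, 9, 9]) cube([9, 236, 152]);
  translate([167, 9, 9]) cube([9, 236, 152]);
}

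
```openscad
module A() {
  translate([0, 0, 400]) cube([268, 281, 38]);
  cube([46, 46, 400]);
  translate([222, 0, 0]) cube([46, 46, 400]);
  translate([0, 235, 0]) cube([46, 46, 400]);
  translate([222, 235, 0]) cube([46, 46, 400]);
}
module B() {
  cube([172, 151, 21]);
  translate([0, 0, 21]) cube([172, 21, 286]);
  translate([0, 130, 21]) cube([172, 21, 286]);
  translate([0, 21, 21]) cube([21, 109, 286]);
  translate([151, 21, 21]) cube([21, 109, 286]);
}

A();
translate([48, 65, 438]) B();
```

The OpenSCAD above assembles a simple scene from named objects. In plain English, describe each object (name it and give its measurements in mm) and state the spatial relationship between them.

A is a four-legged stool. The seat is a 268×281×38 mm slab whose top surface is at z = 438 mm; four square legs, each 46×46 mm in cross-section, run from the floor (z = 0) to the underside of the seat, each flush with a corner of the seat.

B is an open-topped rectangular box: outside dimensions 172×151×307 mm, with a uniform wall and base thickness of 21 mm. The base is a full 172×151 slab on the floor; four walls sit on top of the base. The front and back walls (the −y and +y sides) span the full width; the two side walls fit between them.

The open box is on top of the stool, centred.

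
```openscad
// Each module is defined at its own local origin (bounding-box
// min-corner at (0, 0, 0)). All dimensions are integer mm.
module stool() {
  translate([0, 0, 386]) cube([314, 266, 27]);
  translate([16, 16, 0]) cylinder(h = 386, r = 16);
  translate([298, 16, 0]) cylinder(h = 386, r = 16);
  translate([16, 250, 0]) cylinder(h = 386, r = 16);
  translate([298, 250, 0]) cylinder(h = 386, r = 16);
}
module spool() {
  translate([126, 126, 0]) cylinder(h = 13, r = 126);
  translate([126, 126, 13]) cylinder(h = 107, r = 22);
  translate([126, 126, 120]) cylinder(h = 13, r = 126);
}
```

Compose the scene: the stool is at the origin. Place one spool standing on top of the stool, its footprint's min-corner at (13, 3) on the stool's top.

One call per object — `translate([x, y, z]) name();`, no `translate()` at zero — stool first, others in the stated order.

stool();
translate([13, 3, 413]) spool();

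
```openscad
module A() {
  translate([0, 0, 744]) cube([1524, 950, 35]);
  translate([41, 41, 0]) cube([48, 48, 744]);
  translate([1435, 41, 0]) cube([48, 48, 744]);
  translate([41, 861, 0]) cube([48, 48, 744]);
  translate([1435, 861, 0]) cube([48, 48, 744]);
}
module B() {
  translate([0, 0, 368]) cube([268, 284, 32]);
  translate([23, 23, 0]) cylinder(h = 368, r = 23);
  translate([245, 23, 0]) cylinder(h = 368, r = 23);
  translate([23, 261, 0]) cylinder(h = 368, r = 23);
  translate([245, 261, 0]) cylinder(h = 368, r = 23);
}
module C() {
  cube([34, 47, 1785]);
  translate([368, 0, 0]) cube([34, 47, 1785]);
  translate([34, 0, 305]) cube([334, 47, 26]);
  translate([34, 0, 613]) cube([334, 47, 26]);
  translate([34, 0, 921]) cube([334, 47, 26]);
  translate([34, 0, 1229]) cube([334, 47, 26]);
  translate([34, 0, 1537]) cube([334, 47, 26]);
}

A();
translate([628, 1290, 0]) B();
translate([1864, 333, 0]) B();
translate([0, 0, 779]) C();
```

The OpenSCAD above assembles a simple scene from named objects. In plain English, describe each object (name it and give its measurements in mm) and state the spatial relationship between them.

A is a table with a 1524×950 mm rectangular top, 35 mm thick, top surface at z = 779 mm, supported by four 48×48 mm square legs, each inset 41 mm from the nearest pair of top edges, running from the floor.

B is a four-legged stool. The seat is a 268×284×32 mm slab whose top surface is at z = 400 mm; four round legs, each 46 mm in diameter, run from the floor (z = 0) to the underside of the seat, each leg's axis is inset half a diameter from the nearest pair of seat edges (so the leg's bounding box is flush with the corner).

C is a straight ladder. Two 34×47 mm vertical rails, 1785 mm tall, stand 402 mm apart (outside-to-outside) with their front faces coplanar on the −y side. 5 rungs, each 47 mm deep and 26 mm tall, span between the inner faces of the rails, front faces flush with the rails. The lowest rung's underside is at z = 305 mm and rungs are spaced 308 mm apart (underside to underside).

Two stools sit around the table at the +y, +x sides. The ladder is on top of the table.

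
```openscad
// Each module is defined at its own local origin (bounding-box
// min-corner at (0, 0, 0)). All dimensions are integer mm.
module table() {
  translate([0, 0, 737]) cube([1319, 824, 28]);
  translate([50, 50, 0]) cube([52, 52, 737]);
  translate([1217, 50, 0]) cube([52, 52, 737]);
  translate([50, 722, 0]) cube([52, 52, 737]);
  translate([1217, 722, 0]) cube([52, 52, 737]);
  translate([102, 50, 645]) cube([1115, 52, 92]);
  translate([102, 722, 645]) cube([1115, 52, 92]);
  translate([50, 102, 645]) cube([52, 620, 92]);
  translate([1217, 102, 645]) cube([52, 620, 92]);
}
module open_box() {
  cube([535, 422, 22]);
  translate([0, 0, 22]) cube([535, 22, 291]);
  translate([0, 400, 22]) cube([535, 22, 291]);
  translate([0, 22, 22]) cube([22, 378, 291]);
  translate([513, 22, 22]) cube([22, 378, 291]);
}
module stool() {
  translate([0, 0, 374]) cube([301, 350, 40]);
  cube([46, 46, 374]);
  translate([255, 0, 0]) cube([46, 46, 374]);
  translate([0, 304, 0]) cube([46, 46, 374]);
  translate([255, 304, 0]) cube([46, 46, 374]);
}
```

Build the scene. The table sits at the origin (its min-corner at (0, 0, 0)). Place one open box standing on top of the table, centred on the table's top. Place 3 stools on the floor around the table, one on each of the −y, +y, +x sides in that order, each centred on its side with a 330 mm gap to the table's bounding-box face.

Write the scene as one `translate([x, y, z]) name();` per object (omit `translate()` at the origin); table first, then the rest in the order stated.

table();
translate([392, 201, 765]) open_box();
translate([509, -680, 0]) stool();
translate([509, 1154, 0]) stool();
translate([1649, 237, 0]) stool();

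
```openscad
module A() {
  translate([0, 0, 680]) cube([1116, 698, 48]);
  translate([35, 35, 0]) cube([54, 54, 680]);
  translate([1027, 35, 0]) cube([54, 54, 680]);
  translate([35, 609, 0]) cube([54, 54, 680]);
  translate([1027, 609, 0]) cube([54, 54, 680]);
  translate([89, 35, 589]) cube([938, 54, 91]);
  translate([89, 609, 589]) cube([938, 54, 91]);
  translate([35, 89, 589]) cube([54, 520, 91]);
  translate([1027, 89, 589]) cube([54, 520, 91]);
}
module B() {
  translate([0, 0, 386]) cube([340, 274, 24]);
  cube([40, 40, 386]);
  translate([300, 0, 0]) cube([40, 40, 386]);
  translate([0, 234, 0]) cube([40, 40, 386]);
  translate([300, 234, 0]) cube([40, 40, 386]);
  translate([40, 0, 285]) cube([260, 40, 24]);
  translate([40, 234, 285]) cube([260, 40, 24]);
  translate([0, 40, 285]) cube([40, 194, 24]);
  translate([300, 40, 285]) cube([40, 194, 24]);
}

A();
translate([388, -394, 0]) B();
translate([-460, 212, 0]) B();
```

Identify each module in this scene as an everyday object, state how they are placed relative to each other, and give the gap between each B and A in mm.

Each stool's nearest face is 120 mm from the table's bounding box.

A is a table. B is a stool. Two stools sit around the table at the −y, −x sides. The gap between each stool and the table is 120 mm.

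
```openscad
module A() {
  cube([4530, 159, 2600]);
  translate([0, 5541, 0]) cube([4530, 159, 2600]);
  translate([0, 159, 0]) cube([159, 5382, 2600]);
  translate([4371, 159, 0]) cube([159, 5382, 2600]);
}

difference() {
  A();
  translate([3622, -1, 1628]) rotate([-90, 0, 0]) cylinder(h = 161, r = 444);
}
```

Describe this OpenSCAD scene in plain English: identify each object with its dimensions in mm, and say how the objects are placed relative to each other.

A is the wall frame of a small rectangular building: four walls, each 2600 mm tall and 159 mm thick, enclosing a footprint 4530 mm (x) by 5700 mm (y) outside-to-outside, with no floor or roof. The front and back walls (the −y and +y sides) span the full width; the two side walls fit between them.

The house frame has a circular hole of radius 444 mm through its front wall, centred at (x = 3622, z = 1628).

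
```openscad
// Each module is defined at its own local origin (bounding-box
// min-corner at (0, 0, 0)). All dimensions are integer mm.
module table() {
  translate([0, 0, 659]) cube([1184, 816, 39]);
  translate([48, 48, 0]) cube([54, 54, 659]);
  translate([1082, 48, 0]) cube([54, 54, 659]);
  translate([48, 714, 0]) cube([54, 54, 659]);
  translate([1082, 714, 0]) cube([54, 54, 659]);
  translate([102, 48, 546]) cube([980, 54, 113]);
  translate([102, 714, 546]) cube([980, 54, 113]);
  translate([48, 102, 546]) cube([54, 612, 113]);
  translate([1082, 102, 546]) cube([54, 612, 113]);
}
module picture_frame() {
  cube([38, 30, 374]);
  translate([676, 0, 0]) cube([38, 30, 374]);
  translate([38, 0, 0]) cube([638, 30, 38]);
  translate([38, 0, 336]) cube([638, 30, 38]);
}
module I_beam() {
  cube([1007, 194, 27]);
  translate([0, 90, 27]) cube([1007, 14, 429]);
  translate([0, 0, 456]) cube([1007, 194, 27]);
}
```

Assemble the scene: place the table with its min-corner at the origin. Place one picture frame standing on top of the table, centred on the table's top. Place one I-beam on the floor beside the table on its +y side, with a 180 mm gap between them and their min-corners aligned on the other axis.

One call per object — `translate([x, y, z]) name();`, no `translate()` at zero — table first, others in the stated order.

table();
translate([235, 393, 698]) picture_frame();
translate([0, 996, 0]) I_beam();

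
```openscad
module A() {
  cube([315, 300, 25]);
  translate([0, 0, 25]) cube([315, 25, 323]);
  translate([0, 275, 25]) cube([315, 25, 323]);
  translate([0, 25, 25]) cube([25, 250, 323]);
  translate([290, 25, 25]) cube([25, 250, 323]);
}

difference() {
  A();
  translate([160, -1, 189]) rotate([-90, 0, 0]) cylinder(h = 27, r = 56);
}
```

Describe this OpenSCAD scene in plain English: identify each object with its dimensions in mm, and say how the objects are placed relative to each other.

A is an open-topped rectangular box: outside dimensions 315×300×348 mm, with a uniform wall and base thickness of 25 mm. The base is a full 315×300 slab on the floor; four walls sit on top of the base. The front and back walls (the −y and +y sides) span the full width; the two side walls fit between them.

The open box has a circular hole of radius 56 mm through its front wall, centred at (x = 160, z = 189).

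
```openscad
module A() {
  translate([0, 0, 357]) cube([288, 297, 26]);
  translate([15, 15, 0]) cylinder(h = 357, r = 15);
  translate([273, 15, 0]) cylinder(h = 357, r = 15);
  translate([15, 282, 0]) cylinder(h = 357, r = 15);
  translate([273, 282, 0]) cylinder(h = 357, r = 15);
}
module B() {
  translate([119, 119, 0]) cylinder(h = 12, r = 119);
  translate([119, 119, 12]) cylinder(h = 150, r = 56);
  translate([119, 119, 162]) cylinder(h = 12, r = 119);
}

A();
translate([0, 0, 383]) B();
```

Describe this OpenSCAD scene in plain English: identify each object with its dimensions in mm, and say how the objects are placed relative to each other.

A is a simple wooden stool: a rectangular seat 288 mm (x) by 297 mm (y), 26 mm thick, top face at z = 383 mm, on four round legs, each 30 mm in diameter. The legs rest on z = 0, each leg's axis is inset half a diameter from the nearest pair of seat edges (so the leg's bounding box is flush with the corner).

B is a spool: two coaxial disc flanges of radius 119 mm and thickness 12 mm, joined by a core cylinder of radius 56 mm and height 150 mm. The lower flange rests on z = 0 and the three cylinders share a vertical axis.

The spool is on top of the stool.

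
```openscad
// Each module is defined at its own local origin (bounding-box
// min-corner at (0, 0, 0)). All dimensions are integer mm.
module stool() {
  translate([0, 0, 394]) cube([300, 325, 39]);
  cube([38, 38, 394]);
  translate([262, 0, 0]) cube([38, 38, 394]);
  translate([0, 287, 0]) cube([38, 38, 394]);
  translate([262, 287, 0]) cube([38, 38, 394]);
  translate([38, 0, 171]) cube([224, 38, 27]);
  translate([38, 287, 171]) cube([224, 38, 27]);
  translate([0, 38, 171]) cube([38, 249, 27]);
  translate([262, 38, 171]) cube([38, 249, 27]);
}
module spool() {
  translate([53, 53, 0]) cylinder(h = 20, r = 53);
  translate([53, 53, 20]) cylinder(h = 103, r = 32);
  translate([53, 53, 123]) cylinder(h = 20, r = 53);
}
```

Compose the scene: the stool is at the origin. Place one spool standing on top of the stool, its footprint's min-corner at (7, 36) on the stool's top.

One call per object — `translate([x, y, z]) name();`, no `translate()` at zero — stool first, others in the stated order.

stool();
translate([7, 36, 433]) spool();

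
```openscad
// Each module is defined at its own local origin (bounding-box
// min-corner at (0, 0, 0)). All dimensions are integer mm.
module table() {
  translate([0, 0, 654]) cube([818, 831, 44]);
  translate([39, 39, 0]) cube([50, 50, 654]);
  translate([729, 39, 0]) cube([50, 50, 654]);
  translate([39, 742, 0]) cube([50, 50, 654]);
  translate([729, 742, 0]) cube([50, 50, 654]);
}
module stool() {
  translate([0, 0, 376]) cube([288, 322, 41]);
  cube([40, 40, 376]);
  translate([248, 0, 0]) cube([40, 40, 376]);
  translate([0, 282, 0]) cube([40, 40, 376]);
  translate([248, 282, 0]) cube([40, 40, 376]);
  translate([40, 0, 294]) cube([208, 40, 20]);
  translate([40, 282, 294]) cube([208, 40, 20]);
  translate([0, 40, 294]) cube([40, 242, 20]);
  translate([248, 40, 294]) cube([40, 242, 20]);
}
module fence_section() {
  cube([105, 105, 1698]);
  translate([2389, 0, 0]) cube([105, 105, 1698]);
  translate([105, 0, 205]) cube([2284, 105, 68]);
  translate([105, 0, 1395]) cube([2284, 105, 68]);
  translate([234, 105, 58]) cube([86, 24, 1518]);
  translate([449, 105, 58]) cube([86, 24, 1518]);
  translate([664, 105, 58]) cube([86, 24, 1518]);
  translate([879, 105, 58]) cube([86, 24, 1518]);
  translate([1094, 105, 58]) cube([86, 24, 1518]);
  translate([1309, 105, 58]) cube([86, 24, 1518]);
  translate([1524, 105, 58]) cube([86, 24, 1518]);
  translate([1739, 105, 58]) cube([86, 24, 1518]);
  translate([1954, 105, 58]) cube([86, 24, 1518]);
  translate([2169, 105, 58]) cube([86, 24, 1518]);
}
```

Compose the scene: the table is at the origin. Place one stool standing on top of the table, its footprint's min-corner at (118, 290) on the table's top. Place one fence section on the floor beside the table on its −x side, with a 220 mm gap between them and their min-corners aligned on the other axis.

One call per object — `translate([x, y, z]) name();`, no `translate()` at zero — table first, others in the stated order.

table();
translate([118, 290, 698]) stool();
translate([-2714, 0, 0]) fence_section();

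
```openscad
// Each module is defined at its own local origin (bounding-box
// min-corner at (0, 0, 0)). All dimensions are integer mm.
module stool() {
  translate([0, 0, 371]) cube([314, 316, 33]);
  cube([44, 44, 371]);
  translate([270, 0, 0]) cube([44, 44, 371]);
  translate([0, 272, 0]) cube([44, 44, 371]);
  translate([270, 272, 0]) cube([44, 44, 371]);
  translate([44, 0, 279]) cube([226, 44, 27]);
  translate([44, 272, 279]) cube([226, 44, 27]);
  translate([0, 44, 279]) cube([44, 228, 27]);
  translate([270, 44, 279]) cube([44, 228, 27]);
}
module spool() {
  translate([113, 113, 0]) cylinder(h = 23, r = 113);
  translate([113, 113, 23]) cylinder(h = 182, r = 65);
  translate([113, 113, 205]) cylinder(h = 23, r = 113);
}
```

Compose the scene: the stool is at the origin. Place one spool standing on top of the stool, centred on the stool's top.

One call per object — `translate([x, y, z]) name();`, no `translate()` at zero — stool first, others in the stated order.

stool();
translate([44, 45, 404]) spool();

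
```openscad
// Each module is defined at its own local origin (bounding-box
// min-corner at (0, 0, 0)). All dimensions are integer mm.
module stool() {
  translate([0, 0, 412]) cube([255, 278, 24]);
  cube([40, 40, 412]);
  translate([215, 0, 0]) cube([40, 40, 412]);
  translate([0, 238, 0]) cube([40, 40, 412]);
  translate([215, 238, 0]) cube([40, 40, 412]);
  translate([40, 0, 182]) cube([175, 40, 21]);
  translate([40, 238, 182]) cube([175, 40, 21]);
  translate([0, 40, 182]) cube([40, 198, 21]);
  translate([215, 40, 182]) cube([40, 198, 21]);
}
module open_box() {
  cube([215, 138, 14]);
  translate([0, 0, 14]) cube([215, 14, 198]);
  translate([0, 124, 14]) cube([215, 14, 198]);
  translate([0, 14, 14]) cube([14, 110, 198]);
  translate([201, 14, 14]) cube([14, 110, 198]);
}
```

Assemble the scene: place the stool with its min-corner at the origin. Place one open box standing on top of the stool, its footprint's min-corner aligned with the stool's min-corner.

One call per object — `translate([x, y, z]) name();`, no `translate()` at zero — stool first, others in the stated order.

stool();
translate([0, 0, 436]) open_box();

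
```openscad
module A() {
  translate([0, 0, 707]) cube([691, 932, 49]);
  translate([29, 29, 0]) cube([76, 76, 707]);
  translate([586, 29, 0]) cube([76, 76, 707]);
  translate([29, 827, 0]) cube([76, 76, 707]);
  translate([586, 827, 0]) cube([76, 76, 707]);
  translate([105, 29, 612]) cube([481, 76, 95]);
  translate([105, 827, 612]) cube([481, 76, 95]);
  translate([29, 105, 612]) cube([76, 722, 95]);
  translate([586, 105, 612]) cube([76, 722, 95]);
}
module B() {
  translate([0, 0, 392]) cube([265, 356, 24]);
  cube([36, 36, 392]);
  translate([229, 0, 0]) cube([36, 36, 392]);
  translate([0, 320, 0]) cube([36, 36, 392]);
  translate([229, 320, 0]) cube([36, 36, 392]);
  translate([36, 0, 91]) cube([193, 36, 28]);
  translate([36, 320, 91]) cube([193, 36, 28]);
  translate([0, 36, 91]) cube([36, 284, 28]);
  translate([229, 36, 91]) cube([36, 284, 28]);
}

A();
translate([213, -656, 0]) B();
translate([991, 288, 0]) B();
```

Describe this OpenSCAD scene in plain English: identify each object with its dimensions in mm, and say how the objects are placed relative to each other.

A is a table with a 691×932 mm rectangular top, 49 mm thick, top surface at z = 756 mm, supported by four 76×76 mm square legs, each inset 29 mm from the nearest pair of top edges, running from the floor. Four apron rails, 76 mm thick and 95 mm tall, run between adjacent legs with their top edges flush with the underside of the top and their outer faces flush with the legs' outer faces.

B is a four-legged stool. The seat is 265×356 mm, 24 mm thick, top at z = 416 mm. It stands on four square legs, each 36×36 mm in cross-section, from z = 0 to the seat underside, each flush with a corner of the seat. Four stretchers, 36 mm wide and 28 mm tall, connect adjacent legs with their undersides at z = 91 mm, each running between the inner faces of the legs it joins and aligned with the legs' outer faces on the other axis.

Two stools sit around the table at the −y, +x sides.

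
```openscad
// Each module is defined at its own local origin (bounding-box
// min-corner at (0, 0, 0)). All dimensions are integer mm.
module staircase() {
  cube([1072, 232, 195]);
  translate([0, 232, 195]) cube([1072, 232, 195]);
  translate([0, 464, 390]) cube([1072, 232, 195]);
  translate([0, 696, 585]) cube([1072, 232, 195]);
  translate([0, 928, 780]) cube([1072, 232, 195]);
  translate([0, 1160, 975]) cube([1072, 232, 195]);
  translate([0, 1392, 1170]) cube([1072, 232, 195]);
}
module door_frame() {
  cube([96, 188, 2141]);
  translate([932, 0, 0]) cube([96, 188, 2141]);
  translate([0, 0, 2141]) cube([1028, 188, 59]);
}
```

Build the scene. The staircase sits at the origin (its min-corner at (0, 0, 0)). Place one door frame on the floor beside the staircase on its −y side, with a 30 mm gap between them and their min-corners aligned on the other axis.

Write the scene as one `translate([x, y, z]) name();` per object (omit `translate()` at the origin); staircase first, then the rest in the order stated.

staircase();
translate([0, -218, 0]) door_frame();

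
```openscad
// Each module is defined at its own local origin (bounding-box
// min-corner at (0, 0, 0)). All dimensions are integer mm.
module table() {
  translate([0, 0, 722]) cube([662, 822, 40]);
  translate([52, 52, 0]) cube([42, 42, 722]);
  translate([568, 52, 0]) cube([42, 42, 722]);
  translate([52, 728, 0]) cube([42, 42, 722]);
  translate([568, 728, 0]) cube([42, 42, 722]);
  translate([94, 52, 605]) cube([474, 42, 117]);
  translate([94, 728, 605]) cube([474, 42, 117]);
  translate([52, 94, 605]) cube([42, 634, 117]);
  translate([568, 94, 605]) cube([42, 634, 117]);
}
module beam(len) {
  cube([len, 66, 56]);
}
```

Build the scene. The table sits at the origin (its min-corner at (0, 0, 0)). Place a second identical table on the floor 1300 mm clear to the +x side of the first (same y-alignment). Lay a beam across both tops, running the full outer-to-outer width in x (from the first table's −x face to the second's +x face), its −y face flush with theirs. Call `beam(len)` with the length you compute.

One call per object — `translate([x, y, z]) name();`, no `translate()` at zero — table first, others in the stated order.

table();
translate([1962, 0, 0]) table();
translate([0, 0, 762]) beam(2624);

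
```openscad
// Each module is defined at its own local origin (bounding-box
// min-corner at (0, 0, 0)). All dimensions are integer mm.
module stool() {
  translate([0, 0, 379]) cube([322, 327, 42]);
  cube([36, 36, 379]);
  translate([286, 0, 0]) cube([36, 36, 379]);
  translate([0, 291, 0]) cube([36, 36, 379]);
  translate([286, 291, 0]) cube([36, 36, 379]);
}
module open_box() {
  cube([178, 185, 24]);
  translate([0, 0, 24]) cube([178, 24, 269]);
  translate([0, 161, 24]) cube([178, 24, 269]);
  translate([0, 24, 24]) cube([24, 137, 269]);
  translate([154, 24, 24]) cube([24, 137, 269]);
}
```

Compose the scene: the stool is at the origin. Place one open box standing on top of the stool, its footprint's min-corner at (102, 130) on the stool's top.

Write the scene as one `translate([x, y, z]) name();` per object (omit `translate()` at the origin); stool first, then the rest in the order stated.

stool();
translate([102, 130, 421]) open_box();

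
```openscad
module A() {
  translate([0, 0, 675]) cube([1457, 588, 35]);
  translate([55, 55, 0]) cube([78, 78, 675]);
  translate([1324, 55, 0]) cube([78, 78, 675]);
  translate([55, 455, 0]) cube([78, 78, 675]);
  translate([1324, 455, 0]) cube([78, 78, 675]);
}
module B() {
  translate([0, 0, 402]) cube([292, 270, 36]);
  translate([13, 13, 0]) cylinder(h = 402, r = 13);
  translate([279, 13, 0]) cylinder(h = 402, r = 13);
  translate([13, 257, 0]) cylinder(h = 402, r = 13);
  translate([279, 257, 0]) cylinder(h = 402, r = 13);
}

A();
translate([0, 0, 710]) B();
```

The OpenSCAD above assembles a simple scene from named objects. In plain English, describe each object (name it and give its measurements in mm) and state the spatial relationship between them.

A is a table with a 1457×588 mm rectangular top, 35 mm thick, top surface at z = 710 mm, supported by four 78×78 mm square legs, each inset 55 mm from the nearest pair of top edges, running from the floor.

B is a four-legged stool. The seat is a 292×270×36 mm slab whose top surface is at z = 438 mm; four round legs, each 26 mm in diameter, run from the floor (z = 0) to the underside of the seat, each leg's axis is inset half a diameter from the nearest pair of seat edges (so the leg's bounding box is flush with the corner).

The stool is on top of the table.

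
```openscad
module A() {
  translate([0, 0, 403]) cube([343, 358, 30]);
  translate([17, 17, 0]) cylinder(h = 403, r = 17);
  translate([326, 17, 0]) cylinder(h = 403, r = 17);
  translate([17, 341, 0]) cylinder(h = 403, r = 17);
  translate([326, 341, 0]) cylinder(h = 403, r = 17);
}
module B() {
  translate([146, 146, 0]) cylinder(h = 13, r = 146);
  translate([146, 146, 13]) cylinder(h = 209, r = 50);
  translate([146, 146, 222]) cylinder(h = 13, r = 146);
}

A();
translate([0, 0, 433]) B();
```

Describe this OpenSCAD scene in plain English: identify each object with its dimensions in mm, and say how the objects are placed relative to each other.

A is a four-legged stool. The seat is 343×358 mm, 30 mm thick, top at z = 433 mm. It stands on four round legs, each 34 mm in diameter, from z = 0 to the seat underside, each leg's axis is inset half a diameter from the nearest pair of seat edges (so the leg's bounding box is flush with the corner).

B is a spool: two coaxial disc flanges of radius 146 mm and thickness 13 mm, joined by a core cylinder of radius 50 mm and height 209 mm. The lower flange rests on z = 0 and the three cylinders share a vertical axis.

The spool is on top of the stool.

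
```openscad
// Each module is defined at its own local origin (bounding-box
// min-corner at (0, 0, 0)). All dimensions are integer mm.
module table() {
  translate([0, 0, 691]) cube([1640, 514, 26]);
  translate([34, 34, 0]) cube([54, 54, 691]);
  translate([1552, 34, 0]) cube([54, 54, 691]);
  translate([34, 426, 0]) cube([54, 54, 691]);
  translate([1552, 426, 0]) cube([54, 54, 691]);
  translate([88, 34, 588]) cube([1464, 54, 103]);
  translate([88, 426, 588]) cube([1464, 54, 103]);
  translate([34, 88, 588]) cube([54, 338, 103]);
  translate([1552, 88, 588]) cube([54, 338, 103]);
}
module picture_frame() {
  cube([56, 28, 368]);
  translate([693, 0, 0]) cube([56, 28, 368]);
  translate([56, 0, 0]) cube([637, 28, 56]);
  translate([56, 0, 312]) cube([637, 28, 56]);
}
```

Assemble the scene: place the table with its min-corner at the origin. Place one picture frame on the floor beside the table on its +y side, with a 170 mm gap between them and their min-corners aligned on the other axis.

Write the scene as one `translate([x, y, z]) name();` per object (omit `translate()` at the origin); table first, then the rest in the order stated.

table();
translate([0, 684, 0]) picture_frame();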